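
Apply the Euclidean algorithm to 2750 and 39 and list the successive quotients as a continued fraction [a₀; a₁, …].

[70; 1, 1, 19]

⌊2750/39⌋ = 70, remainder 20
⌊39/20⌋ = 1, remainder 19
⌊20/19⌋ = 1, remainder 1
⌊19/1⌋ = 19, remainder 0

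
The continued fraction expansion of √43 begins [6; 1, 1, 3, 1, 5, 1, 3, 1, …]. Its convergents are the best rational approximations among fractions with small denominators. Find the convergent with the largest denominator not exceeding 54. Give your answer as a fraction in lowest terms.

341/52

List convergents until the denominator exceeds the bound:
a_0 = 6: 6/1  (≤ bound)
a_1 = 1: 7/1  (≤ bound)
a_2 = 1: 13/2  (≤ bound)
a_3 = 3: 46/7  (≤ bound)
a_4 = 1: 59/9  (≤ bound)
a_5 = 5: 341/52  (≤ bound)
a_6 = 1: 400/61  (> 54, stop)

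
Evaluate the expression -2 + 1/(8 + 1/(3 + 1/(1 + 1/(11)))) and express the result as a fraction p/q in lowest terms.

Compute successive convergents:
a_0 = -2: -2/1
a_1 = 8: -15/8
a_2 = 3: -47/25
a_3 = 1: -62/33
a_4 = 11: -729/388

-729/388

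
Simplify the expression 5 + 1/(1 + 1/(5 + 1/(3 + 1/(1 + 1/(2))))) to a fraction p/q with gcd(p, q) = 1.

403/69

Collapse the nested fraction from the inside out:
Start with 2.
1 + 1/(2/1) = 1 + 1/2 = 3/2
3 + 1/(3/2) = 3 + 2/3 = 11/3
5 + 1/(11/3) = 5 + 3/11 = 58/11
1 + 1/(58/11) = 1 + 11/58 = 69/58
5 + 1/(69/58) = 5 + 58/69 = 403/69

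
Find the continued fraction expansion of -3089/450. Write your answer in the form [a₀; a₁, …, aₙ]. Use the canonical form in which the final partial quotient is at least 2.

-3089 = -7·450 + 61, so a_0 = -7
450 = 7·61 + 23, so a_1 = 7
61 = 2·23 + 15, so a_2 = 2
23 = 1·15 + 8, so a_3 = 1
15 = 1·8 + 7, so a_4 = 1
8 = 1·7 + 1, so a_5 = 1
7 = 7·1 + 0, so a_6 = 7

[-7; 7, 2, 1, 1, 1, 7]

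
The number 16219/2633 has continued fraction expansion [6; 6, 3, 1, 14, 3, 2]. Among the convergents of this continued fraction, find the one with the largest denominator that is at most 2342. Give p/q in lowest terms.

List convergents until the denominator exceeds the bound:
a_0 = 6: 6/1  (≤ bound)
a_1 = 6: 37/6  (≤ bound)
a_2 = 3: 117/19  (≤ bound)
a_3 = 1: 154/25  (≤ bound)
a_4 = 14: 2273/369  (≤ bound)
a_5 = 3: 6973/1132  (≤ bound)
a_6 = 2: 16219/2633  (> 2342, stop)

6973/1132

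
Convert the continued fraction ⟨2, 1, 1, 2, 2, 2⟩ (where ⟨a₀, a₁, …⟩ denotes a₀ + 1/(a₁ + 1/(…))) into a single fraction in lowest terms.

Collapse the nested fraction from the inside out:
Start with 2.
2 + 1/(2/1) = 2 + 1/2 = 5/2
2 + 1/(5/2) = 2 + 2/5 = 12/5
1 + 1/(12/5) = 1 + 5/12 = 17/12
1 + 1/(17/12) = 1 + 12/17 = 29/17
2 + 1/(29/17) = 2 + 17/29 = 75/29

75/29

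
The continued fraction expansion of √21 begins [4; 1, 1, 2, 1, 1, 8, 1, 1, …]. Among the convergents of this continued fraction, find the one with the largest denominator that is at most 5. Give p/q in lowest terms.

23/5

List convergents until the denominator exceeds the bound:
a_0 = 4: 4/1  (≤ bound)
a_1 = 1: 5/1  (≤ bound)
a_2 = 1: 9/2  (≤ bound)
a_3 = 2: 23/5  (≤ bound)
a_4 = 1: 32/7  (> 5, stop)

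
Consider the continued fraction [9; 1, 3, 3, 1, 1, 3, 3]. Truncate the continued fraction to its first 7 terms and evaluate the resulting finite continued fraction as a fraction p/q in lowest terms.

1045/107

Work from the innermost term outward:
Start with 3.
1 + 1/(3/1) = 1 + 1/3 = 4/3
1 + 1/(4/3) = 1 + 3/4 = 7/4
3 + 1/(7/4) = 3 + 4/7 = 25/7
3 + 1/(25/7) = 3 + 7/25 = 82/25
1 + 1/(82/25) = 1 + 25/82 = 107/82
9 + 1/(107/82) = 9 + 82/107 = 1045/107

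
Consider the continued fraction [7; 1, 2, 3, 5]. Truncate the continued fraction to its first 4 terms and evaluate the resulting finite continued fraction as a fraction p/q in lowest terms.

77/10

a_0 = 7: 7/1
a_1 = 1: 8/1
a_2 = 2: 23/3
a_3 = 3: 77/10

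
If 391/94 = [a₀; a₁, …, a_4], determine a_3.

1

391 = 4·94 + 15, so a_0 = 4
94 = 6·15 + 4, so a_1 = 6
15 = 3·4 + 3, so a_2 = 3
4 = 1·3 + 1, so a_3 = 1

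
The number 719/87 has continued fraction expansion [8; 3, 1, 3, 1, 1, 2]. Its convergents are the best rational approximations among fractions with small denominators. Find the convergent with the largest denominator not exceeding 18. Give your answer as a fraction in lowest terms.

a_0 = 8: 8/1  (≤ bound)
a_1 = 3: 25/3  (≤ bound)
a_2 = 1: 33/4  (≤ bound)
a_3 = 3: 124/15  (≤ bound)
a_4 = 1: 157/19  (> 18, stop)

124/15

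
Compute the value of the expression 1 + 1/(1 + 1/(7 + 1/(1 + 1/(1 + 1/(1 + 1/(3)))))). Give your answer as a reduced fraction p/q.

Start with 3.
1 + 1/(3/1) = 1 + 1/3 = 4/3
1 + 1/(4/3) = 1 + 3/4 = 7/4
1 + 1/(7/4) = 1 + 4/7 = 11/7
7 + 1/(11/7) = 7 + 7/11 = 84/11
1 + 1/(84/11) = 1 + 11/84 = 95/84
1 + 1/(95/84) = 1 + 84/95 = 179/95

179/95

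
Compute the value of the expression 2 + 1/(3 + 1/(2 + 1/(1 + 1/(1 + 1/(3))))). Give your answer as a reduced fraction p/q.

a_0 = 2: 2/1
a_1 = 3: 7/3
a_2 = 2: 16/7
a_3 = 1: 23/10
a_4 = 1: 39/17
a_5 = 3: 140/61

140/61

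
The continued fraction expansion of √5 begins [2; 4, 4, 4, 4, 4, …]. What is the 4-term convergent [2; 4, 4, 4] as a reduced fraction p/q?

a_0 = 2: 2/1
a_1 = 4: 9/4
a_2 = 4: 38/17
a_3 = 4: 161/72

161/72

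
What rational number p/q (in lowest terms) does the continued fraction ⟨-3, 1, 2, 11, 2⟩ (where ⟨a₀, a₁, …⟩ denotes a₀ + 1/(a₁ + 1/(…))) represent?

-165/71

Start with 2.
11 + 1/(2/1) = 11 + 1/2 = 23/2
2 + 1/(23/2) = 2 + 2/23 = 48/23
1 + 1/(48/23) = 1 + 23/48 = 71/48
-3 + 1/(71/48) = -3 + 48/71 = -165/71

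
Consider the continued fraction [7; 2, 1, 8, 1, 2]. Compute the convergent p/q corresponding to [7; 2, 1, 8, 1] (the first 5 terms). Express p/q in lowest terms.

Collapse the nested fraction from the inside out:
Start with 1.
8 + 1/(1/1) = 8 + 1/1 = 9/1
1 + 1/(9/1) = 1 + 1/9 = 10/9
2 + 1/(10/9) = 2 + 9/10 = 29/10
7 + 1/(29/10) = 7 + 10/29 = 213/29

213/29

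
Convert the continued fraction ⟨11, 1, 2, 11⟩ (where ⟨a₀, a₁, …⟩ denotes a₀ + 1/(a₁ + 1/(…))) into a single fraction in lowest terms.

Start with 11.
2 + 1/(11/1) = 2 + 1/11 = 23/11
1 + 1/(23/11) = 1 + 11/23 = 34/23
11 + 1/(34/23) = 11 + 23/34 = 397/34

397/34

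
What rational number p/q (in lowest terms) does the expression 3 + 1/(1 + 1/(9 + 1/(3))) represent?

121/31

Build up convergents one term at a time:
a_0 = 3: 3/1
a_1 = 1: 4/1
a_2 = 9: 39/10
a_3 = 3: 121/31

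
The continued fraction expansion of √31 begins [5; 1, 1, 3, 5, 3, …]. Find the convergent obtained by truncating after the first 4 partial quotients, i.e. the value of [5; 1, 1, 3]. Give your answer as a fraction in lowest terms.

a_0 = 5: 5/1
a_1 = 1: 6/1
a_2 = 1: 11/2
a_3 = 3: 39/7

39/7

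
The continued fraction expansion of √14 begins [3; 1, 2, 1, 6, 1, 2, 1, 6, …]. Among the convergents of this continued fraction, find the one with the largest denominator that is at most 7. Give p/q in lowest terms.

List convergents until the denominator exceeds the bound:
a_0 = 3: 3/1  (≤ bound)
a_1 = 1: 4/1  (≤ bound)
a_2 = 2: 11/3  (≤ bound)
a_3 = 1: 15/4  (≤ bound)
a_4 = 6: 101/27  (> 7, stop)

15/4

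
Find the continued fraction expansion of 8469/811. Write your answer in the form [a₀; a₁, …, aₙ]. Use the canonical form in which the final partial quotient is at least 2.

[10; 2, 3, 1, 6, 6, 2]

8469 = 10·811 + 359, so a_0 = 10
811 = 2·359 + 93, so a_1 = 2
359 = 3·93 + 80, so a_2 = 3
93 = 1·80 + 13, so a_3 = 1
80 = 6·13 + 2, so a_4 = 6
13 = 6·2 + 1, so a_5 = 6
2 = 2·1 + 0, so a_6 = 2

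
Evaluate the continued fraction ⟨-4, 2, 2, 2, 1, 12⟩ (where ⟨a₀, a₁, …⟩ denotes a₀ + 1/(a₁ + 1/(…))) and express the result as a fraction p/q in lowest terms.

-775/216

Build up convergents one term at a time:
a_0 = -4: -4/1
a_1 = 2: -7/2
a_2 = 2: -18/5
a_3 = 2: -43/12
a_4 = 1: -61/17
a_5 = 12: -775/216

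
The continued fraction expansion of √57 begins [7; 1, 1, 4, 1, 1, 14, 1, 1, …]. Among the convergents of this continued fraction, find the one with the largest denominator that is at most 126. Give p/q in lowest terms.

151/20

List convergents until the denominator exceeds the bound:
a_0 = 7: 7/1  (≤ bound)
a_1 = 1: 8/1  (≤ bound)
a_2 = 1: 15/2  (≤ bound)
a_3 = 4: 68/9  (≤ bound)
a_4 = 1: 83/11  (≤ bound)
a_5 = 1: 151/20  (≤ bound)
a_6 = 14: 2197/291  (> 126, stop)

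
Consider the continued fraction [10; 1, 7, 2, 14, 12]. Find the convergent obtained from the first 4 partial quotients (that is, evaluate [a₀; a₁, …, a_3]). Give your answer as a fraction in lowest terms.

185/17

Starting at the tail and folding back:
Start with 2.
7 + 1/(2/1) = 7 + 1/2 = 15/2
1 + 1/(15/2) = 1 + 2/15 = 17/15
10 + 1/(17/15) = 10 + 15/17 = 185/17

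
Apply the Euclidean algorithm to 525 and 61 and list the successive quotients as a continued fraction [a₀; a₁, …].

[8; 1, 1, 1, 1, 5, 2]

Repeatedly divide and take the remainder:
525 ÷ 61 → quotient 8, remainder 37
61 ÷ 37 → quotient 1, remainder 24
37 ÷ 24 → quotient 1, remainder 13
24 ÷ 13 → quotient 1, remainder 11
13 ÷ 11 → quotient 1, remainder 2
11 ÷ 2 → quotient 5, remainder 1
2 ÷ 1 → quotient 2, remainder 0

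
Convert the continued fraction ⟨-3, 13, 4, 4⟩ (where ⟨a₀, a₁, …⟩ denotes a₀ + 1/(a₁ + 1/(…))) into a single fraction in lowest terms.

-658/225

Start with 4.
4 + 1/(4/1) = 4 + 1/4 = 17/4
13 + 1/(17/4) = 13 + 4/17 = 225/17
-3 + 1/(225/17) = -3 + 17/225 = -658/225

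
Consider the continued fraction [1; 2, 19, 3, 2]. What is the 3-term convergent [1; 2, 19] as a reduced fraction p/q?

Start with 19.
2 + 1/(19/1) = 2 + 1/19 = 39/19
1 + 1/(39/19) = 1 + 19/39 = 58/39

58/39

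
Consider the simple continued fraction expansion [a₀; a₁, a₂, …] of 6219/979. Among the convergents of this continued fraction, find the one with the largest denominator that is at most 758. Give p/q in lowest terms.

2776/437

a_0 = 6: 6/1  (≤ bound)
a_1 = 2: 13/2  (≤ bound)
a_2 = 1: 19/3  (≤ bound)
a_3 = 5: 108/17  (≤ bound)
a_4 = 6: 667/105  (≤ bound)
a_5 = 4: 2776/437  (≤ bound)
a_6 = 2: 6219/979  (> 758, stop)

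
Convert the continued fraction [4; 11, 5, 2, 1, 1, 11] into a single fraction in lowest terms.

14317/3501

Start with 11.
1 + 1/(11/1) = 1 + 1/11 = 12/11
1 + 1/(12/11) = 1 + 11/12 = 23/12
2 + 1/(23/12) = 2 + 12/23 = 58/23
5 + 1/(58/23) = 5 + 23/58 = 313/58
11 + 1/(313/58) = 11 + 58/313 = 3501/313
4 + 1/(3501/313) = 4 + 313/3501 = 14317/3501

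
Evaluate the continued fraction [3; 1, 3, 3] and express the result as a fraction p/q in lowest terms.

Starting at the tail and folding back:
Start with 3.
3 + 1/(3/1) = 3 + 1/3 = 10/3
1 + 1/(10/3) = 1 + 3/10 = 13/10
3 + 1/(13/10) = 3 + 10/13 = 49/13

49/13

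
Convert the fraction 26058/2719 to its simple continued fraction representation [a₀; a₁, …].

[9; 1, 1, 2, 2, 20, 5, 2]

Repeatedly divide and take the remainder:
⌊26058/2719⌋ = 9, remainder 1587
⌊2719/1587⌋ = 1, remainder 1132
⌊1587/1132⌋ = 1, remainder 455
⌊1132/455⌋ = 2, remainder 222
⌊455/222⌋ = 2, remainder 11
⌊222/11⌋ = 20, remainder 2
⌊11/2⌋ = 5, remainder 1
⌊2/1⌋ = 2, remainder 0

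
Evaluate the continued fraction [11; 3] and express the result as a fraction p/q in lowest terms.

34/3

a_0 = 11: 11/1
a_1 = 3: 34/3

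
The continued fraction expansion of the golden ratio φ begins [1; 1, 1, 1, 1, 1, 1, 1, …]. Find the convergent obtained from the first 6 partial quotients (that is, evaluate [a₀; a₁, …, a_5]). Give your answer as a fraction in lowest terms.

Start with 1.
1 + 1/(1/1) = 1 + 1/1 = 2/1
1 + 1/(2/1) = 1 + 1/2 = 3/2
1 + 1/(3/2) = 1 + 2/3 = 5/3
1 + 1/(5/3) = 1 + 3/5 = 8/5
1 + 1/(8/5) = 1 + 5/8 = 13/8

13/8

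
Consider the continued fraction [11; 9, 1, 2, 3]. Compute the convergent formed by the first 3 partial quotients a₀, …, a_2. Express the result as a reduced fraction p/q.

111/10

Start with 1.
9 + 1/(1/1) = 9 + 1/1 = 10/1
11 + 1/(10/1) = 11 + 1/10 = 111/10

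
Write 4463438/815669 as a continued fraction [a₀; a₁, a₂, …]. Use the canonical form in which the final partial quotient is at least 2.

Apply division with remainder until the remainder is 0:
4463438 ÷ 815669 → quotient 5, remainder 385093
815669 ÷ 385093 → quotient 2, remainder 45483
385093 ÷ 45483 → quotient 8, remainder 21229
45483 ÷ 21229 → quotient 2, remainder 3025
21229 ÷ 3025 → quotient 7, remainder 54
3025 ÷ 54 → quotient 56, remainder 1
54 ÷ 1 → quotient 54, remainder 0

[5; 2, 8, 2, 7, 56, 54]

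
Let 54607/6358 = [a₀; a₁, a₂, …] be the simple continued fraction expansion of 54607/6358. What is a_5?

Apply division with remainder until the remainder is 0:
54607 ÷ 6358 → quotient 8, remainder 3743
6358 ÷ 3743 → quotient 1, remainder 2615
3743 ÷ 2615 → quotient 1, remainder 1128
2615 ÷ 1128 → quotient 2, remainder 359
1128 ÷ 359 → quotient 3, remainder 51
359 ÷ 51 → quotient 7, remainder 2

7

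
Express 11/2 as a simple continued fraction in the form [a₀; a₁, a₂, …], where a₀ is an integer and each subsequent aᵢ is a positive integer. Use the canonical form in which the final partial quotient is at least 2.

[5; 2]

Repeatedly divide and take the remainder:
11 ÷ 2 → quotient 5, remainder 1
2 ÷ 1 → quotient 2, remainder 0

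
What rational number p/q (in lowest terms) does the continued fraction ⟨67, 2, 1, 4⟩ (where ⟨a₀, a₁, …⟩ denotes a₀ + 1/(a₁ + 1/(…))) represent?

Start with 4.
1 + 1/(4/1) = 1 + 1/4 = 5/4
2 + 1/(5/4) = 2 + 4/5 = 14/5
67 + 1/(14/5) = 67 + 5/14 = 943/14

943/14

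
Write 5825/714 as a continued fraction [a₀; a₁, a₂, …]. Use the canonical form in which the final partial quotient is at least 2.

Run the Euclidean algorithm, recording each quotient:
5825 = 8·714 + 113, so a_0 = 8
714 = 6·113 + 36, so a_1 = 6
113 = 3·36 + 5, so a_2 = 3
36 = 7·5 + 1, so a_3 = 7
5 = 5·1 + 0, so a_4 = 5

[8; 6, 3, 7, 5]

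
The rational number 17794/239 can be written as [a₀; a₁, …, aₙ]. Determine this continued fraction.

[74; 2, 4, 1, 2, 3, 2]

Apply division with remainder until the remainder is 0:
⌊17794/239⌋ = 74, remainder 108
⌊239/108⌋ = 2, remainder 23
⌊108/23⌋ = 4, remainder 16
⌊23/16⌋ = 1, remainder 7
⌊16/7⌋ = 2, remainder 2
⌊7/2⌋ = 3, remainder 1
⌊2/1⌋ = 2, remainder 0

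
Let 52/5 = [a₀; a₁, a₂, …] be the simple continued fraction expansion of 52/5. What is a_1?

2

52 ÷ 5 → quotient 10, remainder 2
5 ÷ 2 → quotient 2, remainder 1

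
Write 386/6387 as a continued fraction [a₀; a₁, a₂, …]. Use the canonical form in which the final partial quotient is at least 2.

Repeatedly divide and take the remainder:
386 ÷ 6387 → quotient 0, remainder 386
6387 ÷ 386 → quotient 16, remainder 211
386 ÷ 211 → quotient 1, remainder 175
211 ÷ 175 → quotient 1, remainder 36
175 ÷ 36 → quotient 4, remainder 31
36 ÷ 31 → quotient 1, remainder 5
31 ÷ 5 → quotient 6, remainder 1
5 ÷ 1 → quotient 5, remainder 0

[0; 16, 1, 1, 4, 1, 6, 5]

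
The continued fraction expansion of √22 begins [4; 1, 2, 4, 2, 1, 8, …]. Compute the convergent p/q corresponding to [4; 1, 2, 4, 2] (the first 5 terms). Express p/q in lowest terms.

Start with 2.
4 + 1/(2/1) = 4 + 1/2 = 9/2
2 + 1/(9/2) = 2 + 2/9 = 20/9
1 + 1/(20/9) = 1 + 9/20 = 29/20
4 + 1/(29/20) = 4 + 20/29 = 136/29

136/29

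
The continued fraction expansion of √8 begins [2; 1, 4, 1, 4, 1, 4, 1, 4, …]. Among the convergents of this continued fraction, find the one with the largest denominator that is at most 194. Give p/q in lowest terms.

478/169

List convergents until the denominator exceeds the bound:
a_0 = 2: 2/1  (≤ bound)
a_1 = 1: 3/1  (≤ bound)
a_2 = 4: 14/5  (≤ bound)
a_3 = 1: 17/6  (≤ bound)
a_4 = 4: 82/29  (≤ bound)
a_5 = 1: 99/35  (≤ bound)
a_6 = 4: 478/169  (≤ bound)
a_7 = 1: 577/204  (> 194, stop)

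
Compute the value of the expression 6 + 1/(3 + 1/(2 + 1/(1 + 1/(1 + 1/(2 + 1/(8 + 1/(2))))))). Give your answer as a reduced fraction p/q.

4923/782

Start with 2.
8 + 1/(2/1) = 8 + 1/2 = 17/2
2 + 1/(17/2) = 2 + 2/17 = 36/17
1 + 1/(36/17) = 1 + 17/36 = 53/36
1 + 1/(53/36) = 1 + 36/53 = 89/53
2 + 1/(89/53) = 2 + 53/89 = 231/89
3 + 1/(231/89) = 3 + 89/231 = 782/231
6 + 1/(782/231) = 6 + 231/782 = 4923/782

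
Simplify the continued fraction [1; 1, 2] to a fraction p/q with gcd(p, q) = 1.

a_0 = 1: 1/1
a_1 = 1: 2/1
a_2 = 2: 5/3

5/3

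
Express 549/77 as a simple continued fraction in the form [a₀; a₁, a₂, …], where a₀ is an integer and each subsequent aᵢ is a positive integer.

[7; 7, 1, 2, 3]

549 = 7·77 + 10, so a_0 = 7
77 = 7·10 + 7, so a_1 = 7
10 = 1·7 + 3, so a_2 = 1
7 = 2·3 + 1, so a_3 = 2
3 = 3·1 + 0, so a_4 = 3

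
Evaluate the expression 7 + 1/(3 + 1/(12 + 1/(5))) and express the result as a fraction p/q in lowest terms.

Start with 5.
12 + 1/(5/1) = 12 + 1/5 = 61/5
3 + 1/(61/5) = 3 + 5/61 = 188/61
7 + 1/(188/61) = 7 + 61/188 = 1377/188

1377/188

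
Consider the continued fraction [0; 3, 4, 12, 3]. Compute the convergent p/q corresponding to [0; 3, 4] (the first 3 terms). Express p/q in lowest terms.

a_0 = 0: 0/1
a_1 = 3: 1/3
a_2 = 4: 4/13

4/13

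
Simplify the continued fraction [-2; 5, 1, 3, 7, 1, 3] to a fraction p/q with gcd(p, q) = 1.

Start with 3.
1 + 1/(3/1) = 1 + 1/3 = 4/3
7 + 1/(4/3) = 7 + 3/4 = 31/4
3 + 1/(31/4) = 3 + 4/31 = 97/31
1 + 1/(97/31) = 1 + 31/97 = 128/97
5 + 1/(128/97) = 5 + 97/128 = 737/128
-2 + 1/(737/128) = -2 + 128/737 = -1346/737

-1346/737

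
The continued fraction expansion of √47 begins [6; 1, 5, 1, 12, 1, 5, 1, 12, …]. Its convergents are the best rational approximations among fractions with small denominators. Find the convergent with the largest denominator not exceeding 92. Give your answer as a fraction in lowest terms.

List convergents until the denominator exceeds the bound:
a_0 = 6: 6/1  (≤ bound)
a_1 = 1: 7/1  (≤ bound)
a_2 = 5: 41/6  (≤ bound)
a_3 = 1: 48/7  (≤ bound)
a_4 = 12: 617/90  (≤ bound)
a_5 = 1: 665/97  (> 92, stop)

617/90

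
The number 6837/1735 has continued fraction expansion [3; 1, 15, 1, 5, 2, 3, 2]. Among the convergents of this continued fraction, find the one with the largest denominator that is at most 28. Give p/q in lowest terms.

67/17

List convergents until the denominator exceeds the bound:
a_0 = 3: 3/1  (≤ bound)
a_1 = 1: 4/1  (≤ bound)
a_2 = 15: 63/16  (≤ bound)
a_3 = 1: 67/17  (≤ bound)
a_4 = 5: 398/101  (> 28, stop)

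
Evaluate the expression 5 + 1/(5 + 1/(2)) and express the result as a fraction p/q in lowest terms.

Build up convergents one term at a time:
a_0 = 5: 5/1
a_1 = 5: 26/5
a_2 = 2: 57/11

57/11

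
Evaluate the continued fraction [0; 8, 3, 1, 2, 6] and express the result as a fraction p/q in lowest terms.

70/579

Start with 6.
2 + 1/(6/1) = 2 + 1/6 = 13/6
1 + 1/(13/6) = 1 + 6/13 = 19/13
3 + 1/(19/13) = 3 + 13/19 = 70/19
8 + 1/(70/19) = 8 + 19/70 = 579/70
0 + 1/(579/70) = 0 + 70/579 = 70/579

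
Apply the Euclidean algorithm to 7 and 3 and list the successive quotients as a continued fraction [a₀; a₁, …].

[2; 3]

Apply division with remainder until the remainder is 0:
⌊7/3⌋ = 2, remainder 1
⌊3/1⌋ = 3, remainder 0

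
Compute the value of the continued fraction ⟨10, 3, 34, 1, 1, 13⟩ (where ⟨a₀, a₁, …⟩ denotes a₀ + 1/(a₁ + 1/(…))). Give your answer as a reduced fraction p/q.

Compute successive convergents:
a_0 = 10: 10/1
a_1 = 3: 31/3
a_2 = 34: 1064/103
a_3 = 1: 1095/106
a_4 = 1: 2159/209
a_5 = 13: 29162/2823

29162/2823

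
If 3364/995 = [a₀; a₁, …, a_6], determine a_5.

2

Run the Euclidean algorithm, recording each quotient:
⌊3364/995⌋ = 3, remainder 379
⌊995/379⌋ = 2, remainder 237
⌊379/237⌋ = 1, remainder 142
⌊237/142⌋ = 1, remainder 95
⌊142/95⌋ = 1, remainder 47
⌊95/47⌋ = 2, remainder 1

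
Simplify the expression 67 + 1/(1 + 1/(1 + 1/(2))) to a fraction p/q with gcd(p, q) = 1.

338/5

a_0 = 67: 67/1
a_1 = 1: 68/1
a_2 = 1: 135/2
a_3 = 2: 338/5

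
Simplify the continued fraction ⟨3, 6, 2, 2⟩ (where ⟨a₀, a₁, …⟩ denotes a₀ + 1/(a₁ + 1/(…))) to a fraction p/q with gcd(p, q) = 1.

101/32

a_0 = 3: 3/1
a_1 = 6: 19/6
a_2 = 2: 41/13
a_3 = 2: 101/32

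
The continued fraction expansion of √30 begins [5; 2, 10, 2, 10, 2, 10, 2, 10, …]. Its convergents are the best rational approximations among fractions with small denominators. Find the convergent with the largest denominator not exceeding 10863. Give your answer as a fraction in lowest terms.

a_0 = 5: 5/1  (≤ bound)
a_1 = 2: 11/2  (≤ bound)
a_2 = 10: 115/21  (≤ bound)
a_3 = 2: 241/44  (≤ bound)
a_4 = 10: 2525/461  (≤ bound)
a_5 = 2: 5291/966  (≤ bound)
a_6 = 10: 55435/10121  (≤ bound)
a_7 = 2: 116161/21208  (> 10863, stop)

55435/10121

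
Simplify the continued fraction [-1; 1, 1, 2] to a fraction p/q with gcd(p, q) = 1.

-2/5

Start with 2.
1 + 1/(2/1) = 1 + 1/2 = 3/2
1 + 1/(3/2) = 1 + 2/3 = 5/3
-1 + 1/(5/3) = -1 + 3/5 = -2/5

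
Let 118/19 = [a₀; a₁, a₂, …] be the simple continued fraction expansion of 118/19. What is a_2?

1

Run the Euclidean algorithm, recording each quotient:
118 ÷ 19 → quotient 6, remainder 4
19 ÷ 4 → quotient 4, remainder 3
4 ÷ 3 → quotient 1, remainder 1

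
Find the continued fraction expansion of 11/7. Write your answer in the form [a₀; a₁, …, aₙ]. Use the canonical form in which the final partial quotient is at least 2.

⌊11/7⌋ = 1, remainder 4
⌊7/4⌋ = 1, remainder 3
⌊4/3⌋ = 1, remainder 1
⌊3/1⌋ = 3, remainder 0

[1; 1, 1, 3]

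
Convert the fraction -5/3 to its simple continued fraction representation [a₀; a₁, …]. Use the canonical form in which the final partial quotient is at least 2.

[-2; 3]

⌊-5/3⌋ = -2, remainder 1
⌊3/1⌋ = 3, remainder 0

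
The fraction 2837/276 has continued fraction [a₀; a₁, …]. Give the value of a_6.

6

Apply division with remainder until the remainder is 0:
2837 = 10·276 + 77, so a_0 = 10
276 = 3·77 + 45, so a_1 = 3
77 = 1·45 + 32, so a_2 = 1
45 = 1·32 + 13, so a_3 = 1
32 = 2·13 + 6, so a_4 = 2
13 = 2·6 + 1, so a_5 = 2
6 = 6·1 + 0, so a_6 = 6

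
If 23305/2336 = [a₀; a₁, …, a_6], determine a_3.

2

Run the Euclidean algorithm, recording each quotient:
23305 ÷ 2336 → quotient 9, remainder 2281
2336 ÷ 2281 → quotient 1, remainder 55
2281 ÷ 55 → quotient 41, remainder 26
55 ÷ 26 → quotient 2, remainder 3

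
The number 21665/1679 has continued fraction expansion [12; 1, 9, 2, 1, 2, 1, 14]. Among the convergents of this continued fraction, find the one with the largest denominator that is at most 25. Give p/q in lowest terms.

a_0 = 12: 12/1  (≤ bound)
a_1 = 1: 13/1  (≤ bound)
a_2 = 9: 129/10  (≤ bound)
a_3 = 2: 271/21  (≤ bound)
a_4 = 1: 400/31  (> 25, stop)

271/21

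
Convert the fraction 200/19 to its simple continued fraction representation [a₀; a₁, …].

⌊200/19⌋ = 10, remainder 10
⌊19/10⌋ = 1, remainder 9
⌊10/9⌋ = 1, remainder 1
⌊9/1⌋ = 9, remainder 0

[10; 1, 1, 9]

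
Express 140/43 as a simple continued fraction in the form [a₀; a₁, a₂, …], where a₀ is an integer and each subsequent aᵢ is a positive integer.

[3; 3, 1, 10]

Apply division with remainder until the remainder is 0:
140 = 3·43 + 11, so a_0 = 3
43 = 3·11 + 10, so a_1 = 3
11 = 1·10 + 1, so a_2 = 1
10 = 10·1 + 0, so a_3 = 10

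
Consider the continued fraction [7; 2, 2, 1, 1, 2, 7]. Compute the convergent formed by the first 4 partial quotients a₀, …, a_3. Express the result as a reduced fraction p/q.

52/7

Start with 1.
2 + 1/(1/1) = 2 + 1/1 = 3/1
2 + 1/(3/1) = 2 + 1/3 = 7/3
7 + 1/(7/3) = 7 + 3/7 = 52/7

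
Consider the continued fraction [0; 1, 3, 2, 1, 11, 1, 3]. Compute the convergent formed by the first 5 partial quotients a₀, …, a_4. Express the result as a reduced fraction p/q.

Collapse the nested fraction from the inside out:
Start with 1.
2 + 1/(1/1) = 2 + 1/1 = 3/1
3 + 1/(3/1) = 3 + 1/3 = 10/3
1 + 1/(10/3) = 1 + 3/10 = 13/10
0 + 1/(13/10) = 0 + 10/13 = 10/13

10/13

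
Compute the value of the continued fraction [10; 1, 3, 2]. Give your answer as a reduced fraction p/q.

Start with 2.
3 + 1/(2/1) = 3 + 1/2 = 7/2
1 + 1/(7/2) = 1 + 2/7 = 9/7
10 + 1/(9/7) = 10 + 7/9 = 97/9

97/9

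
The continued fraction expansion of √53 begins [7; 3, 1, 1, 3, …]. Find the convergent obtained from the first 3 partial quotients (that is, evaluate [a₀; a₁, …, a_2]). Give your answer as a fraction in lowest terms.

29/4

Use the convergent recurrence hₖ = aₖ·hₖ₋₁ + hₖ₋₂ (and likewise for the denominators kₖ):
a_0 = 7: 7/1
a_1 = 3: 22/3
a_2 = 1: 29/4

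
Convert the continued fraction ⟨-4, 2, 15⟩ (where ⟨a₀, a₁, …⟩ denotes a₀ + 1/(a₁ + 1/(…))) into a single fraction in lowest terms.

-109/31

a_0 = -4: -4/1
a_1 = 2: -7/2
a_2 = 15: -109/31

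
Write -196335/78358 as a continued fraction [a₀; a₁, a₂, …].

Run the Euclidean algorithm, recording each quotient:
-196335 ÷ 78358 → quotient -3, remainder 38739
78358 ÷ 38739 → quotient 2, remainder 880
38739 ÷ 880 → quotient 44, remainder 19
880 ÷ 19 → quotient 46, remainder 6
19 ÷ 6 → quotient 3, remainder 1
6 ÷ 1 → quotient 6, remainder 0

[-3; 2, 44, 46, 3, 6]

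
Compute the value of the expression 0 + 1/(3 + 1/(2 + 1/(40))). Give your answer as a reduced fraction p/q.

Collapse the nested fraction from the inside out:
Start with 40.
2 + 1/(40/1) = 2 + 1/40 = 81/40
3 + 1/(81/40) = 3 + 40/81 = 283/81
0 + 1/(283/81) = 0 + 81/283 = 81/283

81/283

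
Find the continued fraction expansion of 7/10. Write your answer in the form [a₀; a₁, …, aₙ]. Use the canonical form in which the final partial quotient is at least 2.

[0; 1, 2, 3]

⌊7/10⌋ = 0, remainder 7
⌊10/7⌋ = 1, remainder 3
⌊7/3⌋ = 2, remainder 1
⌊3/1⌋ = 3, remainder 0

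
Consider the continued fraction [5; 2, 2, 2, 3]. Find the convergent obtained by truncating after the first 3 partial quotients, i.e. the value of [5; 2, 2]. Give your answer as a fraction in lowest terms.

Work from the innermost term outward:
Start with 2.
2 + 1/(2/1) = 2 + 1/2 = 5/2
5 + 1/(5/2) = 5 + 2/5 = 27/5

27/5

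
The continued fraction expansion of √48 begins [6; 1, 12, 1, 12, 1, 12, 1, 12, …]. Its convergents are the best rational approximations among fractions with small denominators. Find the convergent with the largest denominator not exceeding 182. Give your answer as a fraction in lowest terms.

1254/181

a_0 = 6: 6/1  (≤ bound)
a_1 = 1: 7/1  (≤ bound)
a_2 = 12: 90/13  (≤ bound)
a_3 = 1: 97/14  (≤ bound)
a_4 = 12: 1254/181  (≤ bound)
a_5 = 1: 1351/195  (> 182, stop)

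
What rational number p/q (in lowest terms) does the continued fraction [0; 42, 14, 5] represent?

71/2987

Collapse the nested fraction from the inside out:
Start with 5.
14 + 1/(5/1) = 14 + 1/5 = 71/5
42 + 1/(71/5) = 42 + 5/71 = 2987/71
0 + 1/(2987/71) = 0 + 71/2987 = 71/2987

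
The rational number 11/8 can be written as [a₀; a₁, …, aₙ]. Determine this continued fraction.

11 = 1·8 + 3, so a_0 = 1
8 = 2·3 + 2, so a_1 = 2
3 = 1·2 + 1, so a_2 = 1
2 = 2·1 + 0, so a_3 = 2

[1; 2, 1, 2]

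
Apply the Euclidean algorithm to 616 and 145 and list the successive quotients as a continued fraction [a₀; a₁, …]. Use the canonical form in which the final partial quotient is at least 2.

Repeatedly divide and take the remainder:
⌊616/145⌋ = 4, remainder 36
⌊145/36⌋ = 4, remainder 1
⌊36/1⌋ = 36, remainder 0

[4; 4, 36]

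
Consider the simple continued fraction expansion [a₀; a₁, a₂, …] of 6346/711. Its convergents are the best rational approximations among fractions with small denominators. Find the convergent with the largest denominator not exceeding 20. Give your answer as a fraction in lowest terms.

116/13

a_0 = 8: 8/1  (≤ bound)
a_1 = 1: 9/1  (≤ bound)
a_2 = 12: 116/13  (≤ bound)
a_3 = 2: 241/27  (> 20, stop)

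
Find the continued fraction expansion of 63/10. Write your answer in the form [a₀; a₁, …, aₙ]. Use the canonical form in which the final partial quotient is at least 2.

[6; 3, 3]

63 = 6·10 + 3, so a_0 = 6
10 = 3·3 + 1, so a_1 = 3
3 = 3·1 + 0, so a_2 = 3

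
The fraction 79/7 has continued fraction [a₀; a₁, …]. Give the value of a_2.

79 = 11·7 + 2, so a_0 = 11
7 = 3·2 + 1, so a_1 = 3
2 = 2·1 + 0, so a_2 = 2

2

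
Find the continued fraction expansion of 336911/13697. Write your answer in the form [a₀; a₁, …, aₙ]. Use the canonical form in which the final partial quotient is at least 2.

[24; 1, 1, 2, 15, 6, 14, 2]

Run the Euclidean algorithm, recording each quotient:
336911 ÷ 13697 → quotient 24, remainder 8183
13697 ÷ 8183 → quotient 1, remainder 5514
8183 ÷ 5514 → quotient 1, remainder 2669
5514 ÷ 2669 → quotient 2, remainder 176
2669 ÷ 176 → quotient 15, remainder 29
176 ÷ 29 → quotient 6, remainder 2
29 ÷ 2 → quotient 14, remainder 1
2 ÷ 1 → quotient 2, remainder 0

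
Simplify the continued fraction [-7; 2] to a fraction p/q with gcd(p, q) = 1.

-13/2

Starting at the tail and folding back:
Start with 2.
-7 + 1/(2/1) = -7 + 1/2 = -13/2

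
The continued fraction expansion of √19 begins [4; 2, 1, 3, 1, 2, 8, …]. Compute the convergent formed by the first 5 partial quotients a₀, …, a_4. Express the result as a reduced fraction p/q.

Work from the innermost term outward:
Start with 1.
3 + 1/(1/1) = 3 + 1/1 = 4/1
1 + 1/(4/1) = 1 + 1/4 = 5/4
2 + 1/(5/4) = 2 + 4/5 = 14/5
4 + 1/(14/5) = 4 + 5/14 = 61/14

61/14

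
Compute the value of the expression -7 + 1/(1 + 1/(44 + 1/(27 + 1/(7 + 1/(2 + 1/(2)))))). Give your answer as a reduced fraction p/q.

-272306/45217

Build up convergents one term at a time:
a_0 = -7: -7/1
a_1 = 1: -6/1
a_2 = 44: -271/45
a_3 = 27: -7323/1216
a_4 = 7: -51532/8557
a_5 = 2: -110387/18330
a_6 = 2: -272306/45217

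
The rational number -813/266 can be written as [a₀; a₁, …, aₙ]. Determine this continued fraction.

[-4; 1, 16, 1, 2, 1, 3]

-813 ÷ 266 → quotient -4, remainder 251
266 ÷ 251 → quotient 1, remainder 15
251 ÷ 15 → quotient 16, remainder 11
15 ÷ 11 → quotient 1, remainder 4
11 ÷ 4 → quotient 2, remainder 3
4 ÷ 3 → quotient 1, remainder 1
3 ÷ 1 → quotient 3, remainder 0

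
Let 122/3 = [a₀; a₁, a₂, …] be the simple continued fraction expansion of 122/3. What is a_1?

1

⌊122/3⌋ = 40, remainder 2
⌊3/2⌋ = 1, remainder 1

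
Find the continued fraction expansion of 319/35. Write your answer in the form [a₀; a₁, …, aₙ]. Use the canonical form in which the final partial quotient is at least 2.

⌊319/35⌋ = 9, remainder 4
⌊35/4⌋ = 8, remainder 3
⌊4/3⌋ = 1, remainder 1
⌊3/1⌋ = 3, remainder 0

[9; 8, 1, 3]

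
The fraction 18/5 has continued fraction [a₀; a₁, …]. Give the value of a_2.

1

Run the Euclidean algorithm, recording each quotient:
18 = 3·5 + 3, so a_0 = 3
5 = 1·3 + 2, so a_1 = 1
3 = 1·2 + 1, so a_2 = 1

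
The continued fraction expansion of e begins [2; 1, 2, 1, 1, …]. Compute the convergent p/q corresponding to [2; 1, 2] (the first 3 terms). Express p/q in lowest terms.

8/3

Start with 2.
1 + 1/(2/1) = 1 + 1/2 = 3/2
2 + 1/(3/2) = 2 + 2/3 = 8/3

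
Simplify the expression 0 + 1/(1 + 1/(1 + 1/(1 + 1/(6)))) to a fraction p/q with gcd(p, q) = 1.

13/20

Start with 6.
1 + 1/(6/1) = 1 + 1/6 = 7/6
1 + 1/(7/6) = 1 + 6/7 = 13/7
1 + 1/(13/7) = 1 + 7/13 = 20/13
0 + 1/(20/13) = 0 + 13/20 = 13/20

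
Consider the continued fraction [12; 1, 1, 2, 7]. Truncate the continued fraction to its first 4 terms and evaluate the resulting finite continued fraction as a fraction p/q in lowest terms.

63/5

a_0 = 12: 12/1
a_1 = 1: 13/1
a_2 = 1: 25/2
a_3 = 2: 63/5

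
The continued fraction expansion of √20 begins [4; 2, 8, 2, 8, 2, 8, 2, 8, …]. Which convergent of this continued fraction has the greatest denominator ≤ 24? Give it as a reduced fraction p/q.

a_0 = 4: 4/1  (≤ bound)
a_1 = 2: 9/2  (≤ bound)
a_2 = 8: 76/17  (≤ bound)
a_3 = 2: 161/36  (> 24, stop)

76/17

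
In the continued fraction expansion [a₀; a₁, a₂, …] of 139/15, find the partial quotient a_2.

1

Apply division with remainder until the remainder is 0:
139 = 9·15 + 4, so a_0 = 9
15 = 3·4 + 3, so a_1 = 3
4 = 1·3 + 1, so a_2 = 1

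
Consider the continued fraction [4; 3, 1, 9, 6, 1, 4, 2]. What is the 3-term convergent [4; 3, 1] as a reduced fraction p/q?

17/4

a_0 = 4: 4/1
a_1 = 3: 13/3
a_2 = 1: 17/4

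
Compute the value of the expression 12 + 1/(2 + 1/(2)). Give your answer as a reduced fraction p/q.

62/5

Start with 2.
2 + 1/(2/1) = 2 + 1/2 = 5/2
12 + 1/(5/2) = 12 + 2/5 = 62/5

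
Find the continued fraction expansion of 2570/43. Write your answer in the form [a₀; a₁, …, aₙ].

[59; 1, 3, 3, 3]

2570 ÷ 43 → quotient 59, remainder 33
43 ÷ 33 → quotient 1, remainder 10
33 ÷ 10 → quotient 3, remainder 3
10 ÷ 3 → quotient 3, remainder 1
3 ÷ 1 → quotient 3, remainder 0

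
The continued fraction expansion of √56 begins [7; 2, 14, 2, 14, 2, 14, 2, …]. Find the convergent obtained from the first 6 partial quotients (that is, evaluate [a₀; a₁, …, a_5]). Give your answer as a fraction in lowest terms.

Start with 2.
14 + 1/(2/1) = 14 + 1/2 = 29/2
2 + 1/(29/2) = 2 + 2/29 = 60/29
14 + 1/(60/29) = 14 + 29/60 = 869/60
2 + 1/(869/60) = 2 + 60/869 = 1798/869
7 + 1/(1798/869) = 7 + 869/1798 = 13455/1798

13455/1798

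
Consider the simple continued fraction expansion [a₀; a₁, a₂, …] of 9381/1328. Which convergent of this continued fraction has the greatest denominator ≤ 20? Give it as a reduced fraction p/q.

List convergents until the denominator exceeds the bound:
a_0 = 7: 7/1  (≤ bound)
a_1 = 15: 106/15  (≤ bound)
a_2 = 1: 113/16  (≤ bound)
a_3 = 1: 219/31  (> 20, stop)

113/16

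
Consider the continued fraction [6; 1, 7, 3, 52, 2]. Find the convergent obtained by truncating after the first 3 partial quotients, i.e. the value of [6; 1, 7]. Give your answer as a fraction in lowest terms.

Start with 7.
1 + 1/(7/1) = 1 + 1/7 = 8/7
6 + 1/(8/7) = 6 + 7/8 = 55/8

55/8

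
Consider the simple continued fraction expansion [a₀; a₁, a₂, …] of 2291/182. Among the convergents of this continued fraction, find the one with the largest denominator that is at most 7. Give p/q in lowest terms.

63/5

a_0 = 12: 12/1  (≤ bound)
a_1 = 1: 13/1  (≤ bound)
a_2 = 1: 25/2  (≤ bound)
a_3 = 2: 63/5  (≤ bound)
a_4 = 2: 151/12  (> 7, stop)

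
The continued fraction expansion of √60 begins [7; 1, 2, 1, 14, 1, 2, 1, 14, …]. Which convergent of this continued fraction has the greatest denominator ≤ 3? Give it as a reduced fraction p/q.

23/3

a_0 = 7: 7/1  (≤ bound)
a_1 = 1: 8/1  (≤ bound)
a_2 = 2: 23/3  (≤ bound)
a_3 = 1: 31/4  (> 3, stop)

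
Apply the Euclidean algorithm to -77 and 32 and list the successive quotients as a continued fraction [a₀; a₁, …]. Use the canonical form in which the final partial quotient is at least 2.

Repeatedly divide and take the remainder:
⌊-77/32⌋ = -3, remainder 19
⌊32/19⌋ = 1, remainder 13
⌊19/13⌋ = 1, remainder 6
⌊13/6⌋ = 2, remainder 1
⌊6/1⌋ = 6, remainder 0

[-3; 1, 1, 2, 6]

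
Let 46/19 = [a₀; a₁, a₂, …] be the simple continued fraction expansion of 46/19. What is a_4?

Repeatedly divide and take the remainder:
⌊46/19⌋ = 2, remainder 8
⌊19/8⌋ = 2, remainder 3
⌊8/3⌋ = 2, remainder 2
⌊3/2⌋ = 1, remainder 1
⌊2/1⌋ = 2, remainder 0

2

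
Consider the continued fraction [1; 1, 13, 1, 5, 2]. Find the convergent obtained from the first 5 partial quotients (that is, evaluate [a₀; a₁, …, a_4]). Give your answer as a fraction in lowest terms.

172/89

a_0 = 1: 1/1
a_1 = 1: 2/1
a_2 = 13: 27/14
a_3 = 1: 29/15
a_4 = 5: 172/89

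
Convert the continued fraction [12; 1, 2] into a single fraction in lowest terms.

Starting at the tail and folding back:
Start with 2.
1 + 1/(2/1) = 1 + 1/2 = 3/2
12 + 1/(3/2) = 12 + 2/3 = 38/3

38/3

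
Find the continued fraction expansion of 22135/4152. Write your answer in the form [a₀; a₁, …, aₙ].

Apply division with remainder until the remainder is 0:
22135 ÷ 4152 → quotient 5, remainder 1375
4152 ÷ 1375 → quotient 3, remainder 27
1375 ÷ 27 → quotient 50, remainder 25
27 ÷ 25 → quotient 1, remainder 2
25 ÷ 2 → quotient 12, remainder 1
2 ÷ 1 → quotient 2, remainder 0

[5; 3, 50, 1, 12, 2]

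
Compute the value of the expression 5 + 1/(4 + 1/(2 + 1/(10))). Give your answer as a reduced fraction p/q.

491/94

a_0 = 5: 5/1
a_1 = 4: 21/4
a_2 = 2: 47/9
a_3 = 10: 491/94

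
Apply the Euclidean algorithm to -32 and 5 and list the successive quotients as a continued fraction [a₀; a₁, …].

Run the Euclidean algorithm, recording each quotient:
⌊-32/5⌋ = -7, remainder 3
⌊5/3⌋ = 1, remainder 2
⌊3/2⌋ = 1, remainder 1
⌊2/1⌋ = 2, remainder 0

[-7; 1, 1, 2]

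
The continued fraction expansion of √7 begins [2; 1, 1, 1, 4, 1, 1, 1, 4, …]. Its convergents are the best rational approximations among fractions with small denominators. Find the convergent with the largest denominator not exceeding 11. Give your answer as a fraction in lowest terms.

List convergents until the denominator exceeds the bound:
a_0 = 2: 2/1  (≤ bound)
a_1 = 1: 3/1  (≤ bound)
a_2 = 1: 5/2  (≤ bound)
a_3 = 1: 8/3  (≤ bound)
a_4 = 4: 37/14  (> 11, stop)

8/3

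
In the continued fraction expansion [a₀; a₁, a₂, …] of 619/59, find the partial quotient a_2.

Apply division with remainder until the remainder is 0:
⌊619/59⌋ = 10, remainder 29
⌊59/29⌋ = 2, remainder 1
⌊29/1⌋ = 29, remainder 0

29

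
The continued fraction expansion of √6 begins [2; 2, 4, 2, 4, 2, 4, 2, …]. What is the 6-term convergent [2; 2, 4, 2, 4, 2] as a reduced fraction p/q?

Start with 2.
4 + 1/(2/1) = 4 + 1/2 = 9/2
2 + 1/(9/2) = 2 + 2/9 = 20/9
4 + 1/(20/9) = 4 + 9/20 = 89/20
2 + 1/(89/20) = 2 + 20/89 = 198/89
2 + 1/(198/89) = 2 + 89/198 = 485/198

485/198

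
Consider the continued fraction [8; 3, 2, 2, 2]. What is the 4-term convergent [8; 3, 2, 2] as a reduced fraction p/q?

141/17

Start with 2.
2 + 1/(2/1) = 2 + 1/2 = 5/2
3 + 1/(5/2) = 3 + 2/5 = 17/5
8 + 1/(17/5) = 8 + 5/17 = 141/17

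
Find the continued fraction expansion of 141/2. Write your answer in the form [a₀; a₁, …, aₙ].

Run the Euclidean algorithm, recording each quotient:
141 = 70·2 + 1, so a_0 = 70
2 = 2·1 + 0, so a_1 = 2

[70; 2]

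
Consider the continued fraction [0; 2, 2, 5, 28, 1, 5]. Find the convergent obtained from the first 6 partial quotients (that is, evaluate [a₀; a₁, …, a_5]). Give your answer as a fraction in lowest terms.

321/788

a_0 = 0: 0/1
a_1 = 2: 1/2
a_2 = 2: 2/5
a_3 = 5: 11/27
a_4 = 28: 310/761
a_5 = 1: 321/788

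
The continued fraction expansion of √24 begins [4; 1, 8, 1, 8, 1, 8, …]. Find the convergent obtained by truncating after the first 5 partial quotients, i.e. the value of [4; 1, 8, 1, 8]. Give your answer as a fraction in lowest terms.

436/89

a_0 = 4: 4/1
a_1 = 1: 5/1
a_2 = 8: 44/9
a_3 = 1: 49/10
a_4 = 8: 436/89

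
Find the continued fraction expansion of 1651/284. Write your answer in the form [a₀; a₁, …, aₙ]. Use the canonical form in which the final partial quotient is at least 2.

[5; 1, 4, 2, 1, 3, 1, 3]

1651 ÷ 284 → quotient 5, remainder 231
284 ÷ 231 → quotient 1, remainder 53
231 ÷ 53 → quotient 4, remainder 19
53 ÷ 19 → quotient 2, remainder 15
19 ÷ 15 → quotient 1, remainder 4
15 ÷ 4 → quotient 3, remainder 3
4 ÷ 3 → quotient 1, remainder 1
3 ÷ 1 → quotient 3, remainder 0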